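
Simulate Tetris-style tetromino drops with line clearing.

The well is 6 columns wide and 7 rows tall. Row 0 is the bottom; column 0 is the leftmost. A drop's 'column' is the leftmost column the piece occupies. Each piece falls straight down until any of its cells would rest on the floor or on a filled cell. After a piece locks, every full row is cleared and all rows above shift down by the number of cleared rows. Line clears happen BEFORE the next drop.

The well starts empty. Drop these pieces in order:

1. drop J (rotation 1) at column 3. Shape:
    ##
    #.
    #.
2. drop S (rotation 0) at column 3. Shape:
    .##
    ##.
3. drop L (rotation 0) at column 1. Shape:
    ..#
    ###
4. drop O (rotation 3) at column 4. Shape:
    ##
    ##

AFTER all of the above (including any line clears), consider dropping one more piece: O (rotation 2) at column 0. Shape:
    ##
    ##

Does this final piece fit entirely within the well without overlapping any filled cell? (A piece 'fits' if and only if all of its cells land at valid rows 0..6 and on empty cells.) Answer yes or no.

Answer: yes

Derivation:
Drop 1: J rot1 at col 3 lands with bottom-row=0; cleared 0 line(s) (total 0); column heights now [0 0 0 3 3 0], max=3
Drop 2: S rot0 at col 3 lands with bottom-row=3; cleared 0 line(s) (total 0); column heights now [0 0 0 4 5 5], max=5
Drop 3: L rot0 at col 1 lands with bottom-row=4; cleared 0 line(s) (total 0); column heights now [0 5 5 6 5 5], max=6
Drop 4: O rot3 at col 4 lands with bottom-row=5; cleared 0 line(s) (total 0); column heights now [0 5 5 6 7 7], max=7
Test piece O rot2 at col 0 (width 2): heights before test = [0 5 5 6 7 7]; fits = True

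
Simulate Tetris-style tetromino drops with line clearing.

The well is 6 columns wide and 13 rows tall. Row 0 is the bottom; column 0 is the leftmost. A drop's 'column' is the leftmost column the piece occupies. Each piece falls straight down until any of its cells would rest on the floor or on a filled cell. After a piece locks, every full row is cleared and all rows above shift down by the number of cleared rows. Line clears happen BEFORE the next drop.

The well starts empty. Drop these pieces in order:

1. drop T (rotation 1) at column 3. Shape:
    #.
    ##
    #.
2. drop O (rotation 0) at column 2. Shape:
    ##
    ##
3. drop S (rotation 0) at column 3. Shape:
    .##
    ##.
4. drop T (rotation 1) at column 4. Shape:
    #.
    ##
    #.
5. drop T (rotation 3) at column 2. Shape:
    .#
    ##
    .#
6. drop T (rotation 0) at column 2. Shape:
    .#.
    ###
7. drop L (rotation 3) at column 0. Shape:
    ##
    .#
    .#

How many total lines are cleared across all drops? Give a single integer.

Answer: 0

Derivation:
Drop 1: T rot1 at col 3 lands with bottom-row=0; cleared 0 line(s) (total 0); column heights now [0 0 0 3 2 0], max=3
Drop 2: O rot0 at col 2 lands with bottom-row=3; cleared 0 line(s) (total 0); column heights now [0 0 5 5 2 0], max=5
Drop 3: S rot0 at col 3 lands with bottom-row=5; cleared 0 line(s) (total 0); column heights now [0 0 5 6 7 7], max=7
Drop 4: T rot1 at col 4 lands with bottom-row=7; cleared 0 line(s) (total 0); column heights now [0 0 5 6 10 9], max=10
Drop 5: T rot3 at col 2 lands with bottom-row=6; cleared 0 line(s) (total 0); column heights now [0 0 8 9 10 9], max=10
Drop 6: T rot0 at col 2 lands with bottom-row=10; cleared 0 line(s) (total 0); column heights now [0 0 11 12 11 9], max=12
Drop 7: L rot3 at col 0 lands with bottom-row=0; cleared 0 line(s) (total 0); column heights now [3 3 11 12 11 9], max=12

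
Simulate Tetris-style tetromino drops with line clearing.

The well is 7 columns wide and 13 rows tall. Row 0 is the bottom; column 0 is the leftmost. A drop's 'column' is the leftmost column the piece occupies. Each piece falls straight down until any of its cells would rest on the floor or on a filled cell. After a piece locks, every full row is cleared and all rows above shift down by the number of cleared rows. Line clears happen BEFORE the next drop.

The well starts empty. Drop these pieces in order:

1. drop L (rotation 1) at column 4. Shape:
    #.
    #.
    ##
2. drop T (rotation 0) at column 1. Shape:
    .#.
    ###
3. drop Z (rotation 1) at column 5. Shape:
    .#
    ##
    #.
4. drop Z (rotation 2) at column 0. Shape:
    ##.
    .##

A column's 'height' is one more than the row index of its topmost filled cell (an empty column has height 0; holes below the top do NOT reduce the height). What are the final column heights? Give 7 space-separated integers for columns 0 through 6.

Drop 1: L rot1 at col 4 lands with bottom-row=0; cleared 0 line(s) (total 0); column heights now [0 0 0 0 3 1 0], max=3
Drop 2: T rot0 at col 1 lands with bottom-row=0; cleared 0 line(s) (total 0); column heights now [0 1 2 1 3 1 0], max=3
Drop 3: Z rot1 at col 5 lands with bottom-row=1; cleared 0 line(s) (total 0); column heights now [0 1 2 1 3 3 4], max=4
Drop 4: Z rot2 at col 0 lands with bottom-row=2; cleared 0 line(s) (total 0); column heights now [4 4 3 1 3 3 4], max=4

Answer: 4 4 3 1 3 3 4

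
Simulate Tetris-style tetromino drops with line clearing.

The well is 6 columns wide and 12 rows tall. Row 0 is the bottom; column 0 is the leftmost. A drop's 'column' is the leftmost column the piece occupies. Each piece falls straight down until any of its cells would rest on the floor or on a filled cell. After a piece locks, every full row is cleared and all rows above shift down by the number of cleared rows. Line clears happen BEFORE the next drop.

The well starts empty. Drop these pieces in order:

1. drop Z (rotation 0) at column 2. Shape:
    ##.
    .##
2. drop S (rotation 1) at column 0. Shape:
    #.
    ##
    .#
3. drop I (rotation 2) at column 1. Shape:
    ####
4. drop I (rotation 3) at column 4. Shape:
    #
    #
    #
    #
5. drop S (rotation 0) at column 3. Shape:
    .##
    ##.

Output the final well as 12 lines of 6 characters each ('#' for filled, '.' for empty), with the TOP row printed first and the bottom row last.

Drop 1: Z rot0 at col 2 lands with bottom-row=0; cleared 0 line(s) (total 0); column heights now [0 0 2 2 1 0], max=2
Drop 2: S rot1 at col 0 lands with bottom-row=0; cleared 0 line(s) (total 0); column heights now [3 2 2 2 1 0], max=3
Drop 3: I rot2 at col 1 lands with bottom-row=2; cleared 0 line(s) (total 0); column heights now [3 3 3 3 3 0], max=3
Drop 4: I rot3 at col 4 lands with bottom-row=3; cleared 0 line(s) (total 0); column heights now [3 3 3 3 7 0], max=7
Drop 5: S rot0 at col 3 lands with bottom-row=7; cleared 0 line(s) (total 0); column heights now [3 3 3 8 9 9], max=9

Answer: ......
......
......
....##
...##.
....#.
....#.
....#.
....#.
#####.
####..
.#.##.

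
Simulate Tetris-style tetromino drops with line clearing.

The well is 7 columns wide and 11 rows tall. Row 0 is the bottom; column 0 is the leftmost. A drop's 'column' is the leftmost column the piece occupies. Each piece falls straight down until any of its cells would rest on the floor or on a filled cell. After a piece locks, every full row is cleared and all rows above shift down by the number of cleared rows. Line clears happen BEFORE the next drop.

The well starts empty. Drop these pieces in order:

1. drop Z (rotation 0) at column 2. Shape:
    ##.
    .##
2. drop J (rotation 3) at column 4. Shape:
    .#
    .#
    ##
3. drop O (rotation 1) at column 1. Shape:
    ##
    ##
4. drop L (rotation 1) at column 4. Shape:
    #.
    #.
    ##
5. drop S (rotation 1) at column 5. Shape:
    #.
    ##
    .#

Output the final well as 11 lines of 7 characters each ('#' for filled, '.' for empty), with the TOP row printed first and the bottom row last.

Drop 1: Z rot0 at col 2 lands with bottom-row=0; cleared 0 line(s) (total 0); column heights now [0 0 2 2 1 0 0], max=2
Drop 2: J rot3 at col 4 lands with bottom-row=1; cleared 0 line(s) (total 0); column heights now [0 0 2 2 2 4 0], max=4
Drop 3: O rot1 at col 1 lands with bottom-row=2; cleared 0 line(s) (total 0); column heights now [0 4 4 2 2 4 0], max=4
Drop 4: L rot1 at col 4 lands with bottom-row=4; cleared 0 line(s) (total 0); column heights now [0 4 4 2 7 5 0], max=7
Drop 5: S rot1 at col 5 lands with bottom-row=4; cleared 0 line(s) (total 0); column heights now [0 4 4 2 7 7 6], max=7

Answer: .......
.......
.......
.......
....##.
....###
....###
.##..#.
.##..#.
..####.
...##..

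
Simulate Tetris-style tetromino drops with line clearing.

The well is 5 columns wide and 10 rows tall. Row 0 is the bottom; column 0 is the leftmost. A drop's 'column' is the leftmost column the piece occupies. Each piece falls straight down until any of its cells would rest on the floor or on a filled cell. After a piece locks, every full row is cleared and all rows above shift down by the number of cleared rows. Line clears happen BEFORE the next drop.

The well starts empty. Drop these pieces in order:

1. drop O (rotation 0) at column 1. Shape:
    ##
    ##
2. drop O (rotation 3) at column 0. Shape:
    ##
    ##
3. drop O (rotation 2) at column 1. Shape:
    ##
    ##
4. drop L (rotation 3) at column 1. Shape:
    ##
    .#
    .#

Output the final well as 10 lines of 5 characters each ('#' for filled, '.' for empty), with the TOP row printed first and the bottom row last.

Answer: .....
.##..
..#..
..#..
.##..
.##..
##...
##...
.##..
.##..

Derivation:
Drop 1: O rot0 at col 1 lands with bottom-row=0; cleared 0 line(s) (total 0); column heights now [0 2 2 0 0], max=2
Drop 2: O rot3 at col 0 lands with bottom-row=2; cleared 0 line(s) (total 0); column heights now [4 4 2 0 0], max=4
Drop 3: O rot2 at col 1 lands with bottom-row=4; cleared 0 line(s) (total 0); column heights now [4 6 6 0 0], max=6
Drop 4: L rot3 at col 1 lands with bottom-row=6; cleared 0 line(s) (total 0); column heights now [4 9 9 0 0], max=9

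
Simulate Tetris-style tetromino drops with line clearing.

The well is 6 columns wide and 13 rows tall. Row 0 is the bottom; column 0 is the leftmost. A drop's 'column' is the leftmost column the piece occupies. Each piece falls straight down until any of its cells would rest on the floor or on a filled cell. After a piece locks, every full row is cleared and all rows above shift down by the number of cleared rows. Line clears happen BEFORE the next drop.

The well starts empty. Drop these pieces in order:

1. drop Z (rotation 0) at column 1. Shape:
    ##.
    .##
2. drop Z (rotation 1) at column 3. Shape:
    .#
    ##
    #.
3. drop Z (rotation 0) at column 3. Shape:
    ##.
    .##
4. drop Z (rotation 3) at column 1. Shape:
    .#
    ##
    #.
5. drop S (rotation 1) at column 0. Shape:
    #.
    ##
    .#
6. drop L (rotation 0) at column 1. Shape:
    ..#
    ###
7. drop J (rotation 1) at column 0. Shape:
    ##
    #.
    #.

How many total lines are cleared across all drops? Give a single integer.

Drop 1: Z rot0 at col 1 lands with bottom-row=0; cleared 0 line(s) (total 0); column heights now [0 2 2 1 0 0], max=2
Drop 2: Z rot1 at col 3 lands with bottom-row=1; cleared 0 line(s) (total 0); column heights now [0 2 2 3 4 0], max=4
Drop 3: Z rot0 at col 3 lands with bottom-row=4; cleared 0 line(s) (total 0); column heights now [0 2 2 6 6 5], max=6
Drop 4: Z rot3 at col 1 lands with bottom-row=2; cleared 0 line(s) (total 0); column heights now [0 4 5 6 6 5], max=6
Drop 5: S rot1 at col 0 lands with bottom-row=4; cleared 0 line(s) (total 0); column heights now [7 6 5 6 6 5], max=7
Drop 6: L rot0 at col 1 lands with bottom-row=6; cleared 0 line(s) (total 0); column heights now [7 7 7 8 6 5], max=8
Drop 7: J rot1 at col 0 lands with bottom-row=7; cleared 0 line(s) (total 0); column heights now [10 10 7 8 6 5], max=10

Answer: 0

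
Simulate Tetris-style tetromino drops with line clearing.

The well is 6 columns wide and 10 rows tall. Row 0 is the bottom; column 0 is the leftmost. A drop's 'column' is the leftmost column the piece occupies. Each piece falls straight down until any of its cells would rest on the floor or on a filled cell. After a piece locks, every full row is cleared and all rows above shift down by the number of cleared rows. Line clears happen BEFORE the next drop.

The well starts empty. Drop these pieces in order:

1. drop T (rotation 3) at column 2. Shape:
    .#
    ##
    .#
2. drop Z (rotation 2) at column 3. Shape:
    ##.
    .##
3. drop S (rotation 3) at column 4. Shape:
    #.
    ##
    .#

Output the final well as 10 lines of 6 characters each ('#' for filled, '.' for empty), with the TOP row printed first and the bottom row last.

Answer: ......
......
......
......
....#.
....##
...###
...###
..##..
...#..

Derivation:
Drop 1: T rot3 at col 2 lands with bottom-row=0; cleared 0 line(s) (total 0); column heights now [0 0 2 3 0 0], max=3
Drop 2: Z rot2 at col 3 lands with bottom-row=2; cleared 0 line(s) (total 0); column heights now [0 0 2 4 4 3], max=4
Drop 3: S rot3 at col 4 lands with bottom-row=3; cleared 0 line(s) (total 0); column heights now [0 0 2 4 6 5], max=6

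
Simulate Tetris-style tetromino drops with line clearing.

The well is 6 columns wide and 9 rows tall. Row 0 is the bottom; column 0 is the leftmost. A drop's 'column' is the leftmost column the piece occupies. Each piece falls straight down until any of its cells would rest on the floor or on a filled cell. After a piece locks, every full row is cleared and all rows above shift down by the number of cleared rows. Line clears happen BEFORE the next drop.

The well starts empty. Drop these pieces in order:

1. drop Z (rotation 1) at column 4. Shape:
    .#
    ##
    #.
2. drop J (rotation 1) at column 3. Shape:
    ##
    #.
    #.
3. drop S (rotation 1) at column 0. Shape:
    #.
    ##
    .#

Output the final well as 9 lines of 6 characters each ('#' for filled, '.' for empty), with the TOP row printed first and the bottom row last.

Drop 1: Z rot1 at col 4 lands with bottom-row=0; cleared 0 line(s) (total 0); column heights now [0 0 0 0 2 3], max=3
Drop 2: J rot1 at col 3 lands with bottom-row=0; cleared 0 line(s) (total 0); column heights now [0 0 0 3 3 3], max=3
Drop 3: S rot1 at col 0 lands with bottom-row=0; cleared 0 line(s) (total 0); column heights now [3 2 0 3 3 3], max=3

Answer: ......
......
......
......
......
......
#..###
##.###
.#.##.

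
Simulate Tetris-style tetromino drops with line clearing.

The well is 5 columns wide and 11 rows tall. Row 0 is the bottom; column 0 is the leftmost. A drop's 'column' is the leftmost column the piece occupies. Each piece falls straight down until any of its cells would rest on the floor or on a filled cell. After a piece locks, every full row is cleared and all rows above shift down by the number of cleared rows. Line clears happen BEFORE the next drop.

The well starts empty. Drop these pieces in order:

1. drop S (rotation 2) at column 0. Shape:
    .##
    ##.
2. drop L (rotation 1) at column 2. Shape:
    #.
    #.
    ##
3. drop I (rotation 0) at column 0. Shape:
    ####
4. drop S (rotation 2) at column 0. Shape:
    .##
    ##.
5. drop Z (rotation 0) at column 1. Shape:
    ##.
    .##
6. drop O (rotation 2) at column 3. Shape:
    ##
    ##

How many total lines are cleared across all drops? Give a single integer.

Drop 1: S rot2 at col 0 lands with bottom-row=0; cleared 0 line(s) (total 0); column heights now [1 2 2 0 0], max=2
Drop 2: L rot1 at col 2 lands with bottom-row=2; cleared 0 line(s) (total 0); column heights now [1 2 5 3 0], max=5
Drop 3: I rot0 at col 0 lands with bottom-row=5; cleared 0 line(s) (total 0); column heights now [6 6 6 6 0], max=6
Drop 4: S rot2 at col 0 lands with bottom-row=6; cleared 0 line(s) (total 0); column heights now [7 8 8 6 0], max=8
Drop 5: Z rot0 at col 1 lands with bottom-row=8; cleared 0 line(s) (total 0); column heights now [7 10 10 9 0], max=10
Drop 6: O rot2 at col 3 lands with bottom-row=9; cleared 0 line(s) (total 0); column heights now [7 10 10 11 11], max=11

Answer: 0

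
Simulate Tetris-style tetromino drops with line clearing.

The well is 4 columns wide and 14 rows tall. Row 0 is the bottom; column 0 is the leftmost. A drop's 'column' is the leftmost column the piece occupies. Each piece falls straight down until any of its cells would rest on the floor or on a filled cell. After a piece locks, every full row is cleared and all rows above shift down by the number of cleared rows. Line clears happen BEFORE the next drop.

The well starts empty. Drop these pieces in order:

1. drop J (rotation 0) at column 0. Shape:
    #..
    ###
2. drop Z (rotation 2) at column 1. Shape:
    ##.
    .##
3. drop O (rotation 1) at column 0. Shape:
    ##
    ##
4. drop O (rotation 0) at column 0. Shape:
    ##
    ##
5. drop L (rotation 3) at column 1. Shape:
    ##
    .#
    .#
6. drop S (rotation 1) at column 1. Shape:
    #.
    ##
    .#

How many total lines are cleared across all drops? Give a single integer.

Answer: 0

Derivation:
Drop 1: J rot0 at col 0 lands with bottom-row=0; cleared 0 line(s) (total 0); column heights now [2 1 1 0], max=2
Drop 2: Z rot2 at col 1 lands with bottom-row=1; cleared 0 line(s) (total 0); column heights now [2 3 3 2], max=3
Drop 3: O rot1 at col 0 lands with bottom-row=3; cleared 0 line(s) (total 0); column heights now [5 5 3 2], max=5
Drop 4: O rot0 at col 0 lands with bottom-row=5; cleared 0 line(s) (total 0); column heights now [7 7 3 2], max=7
Drop 5: L rot3 at col 1 lands with bottom-row=5; cleared 0 line(s) (total 0); column heights now [7 8 8 2], max=8
Drop 6: S rot1 at col 1 lands with bottom-row=8; cleared 0 line(s) (total 0); column heights now [7 11 10 2], max=11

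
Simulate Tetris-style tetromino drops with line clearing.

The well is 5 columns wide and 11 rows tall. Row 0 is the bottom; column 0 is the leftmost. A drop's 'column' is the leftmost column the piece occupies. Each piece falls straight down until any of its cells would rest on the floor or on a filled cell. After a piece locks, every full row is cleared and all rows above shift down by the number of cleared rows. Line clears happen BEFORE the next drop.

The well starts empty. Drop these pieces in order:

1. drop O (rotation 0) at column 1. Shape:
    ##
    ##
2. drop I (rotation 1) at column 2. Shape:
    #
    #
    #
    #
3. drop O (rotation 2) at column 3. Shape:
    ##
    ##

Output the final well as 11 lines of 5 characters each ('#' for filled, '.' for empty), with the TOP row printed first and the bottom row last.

Answer: .....
.....
.....
.....
.....
..#..
..#..
..#..
..#..
.####
.####

Derivation:
Drop 1: O rot0 at col 1 lands with bottom-row=0; cleared 0 line(s) (total 0); column heights now [0 2 2 0 0], max=2
Drop 2: I rot1 at col 2 lands with bottom-row=2; cleared 0 line(s) (total 0); column heights now [0 2 6 0 0], max=6
Drop 3: O rot2 at col 3 lands with bottom-row=0; cleared 0 line(s) (total 0); column heights now [0 2 6 2 2], max=6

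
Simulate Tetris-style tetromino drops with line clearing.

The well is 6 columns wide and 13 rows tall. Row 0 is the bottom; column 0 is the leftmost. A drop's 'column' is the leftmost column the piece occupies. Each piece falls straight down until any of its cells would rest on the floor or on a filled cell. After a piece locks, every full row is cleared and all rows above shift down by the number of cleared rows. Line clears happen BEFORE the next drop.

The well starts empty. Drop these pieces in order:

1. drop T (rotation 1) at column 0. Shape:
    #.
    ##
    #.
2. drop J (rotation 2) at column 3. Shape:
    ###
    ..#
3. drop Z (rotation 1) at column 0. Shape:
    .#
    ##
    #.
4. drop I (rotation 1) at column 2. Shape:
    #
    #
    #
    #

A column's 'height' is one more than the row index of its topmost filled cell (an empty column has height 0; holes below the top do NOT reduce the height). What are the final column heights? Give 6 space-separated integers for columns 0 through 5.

Answer: 4 5 3 0 0 1

Derivation:
Drop 1: T rot1 at col 0 lands with bottom-row=0; cleared 0 line(s) (total 0); column heights now [3 2 0 0 0 0], max=3
Drop 2: J rot2 at col 3 lands with bottom-row=0; cleared 0 line(s) (total 0); column heights now [3 2 0 2 2 2], max=3
Drop 3: Z rot1 at col 0 lands with bottom-row=3; cleared 0 line(s) (total 0); column heights now [5 6 0 2 2 2], max=6
Drop 4: I rot1 at col 2 lands with bottom-row=0; cleared 1 line(s) (total 1); column heights now [4 5 3 0 0 1], max=5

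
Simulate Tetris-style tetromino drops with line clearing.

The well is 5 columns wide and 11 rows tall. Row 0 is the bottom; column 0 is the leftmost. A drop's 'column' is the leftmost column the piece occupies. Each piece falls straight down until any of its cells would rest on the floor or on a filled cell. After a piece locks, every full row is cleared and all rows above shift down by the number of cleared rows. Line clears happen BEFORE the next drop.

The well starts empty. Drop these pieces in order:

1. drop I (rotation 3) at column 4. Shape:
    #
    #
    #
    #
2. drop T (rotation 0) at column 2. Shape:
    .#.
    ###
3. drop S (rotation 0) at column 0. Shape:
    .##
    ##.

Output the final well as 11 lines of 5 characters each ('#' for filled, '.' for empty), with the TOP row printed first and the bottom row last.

Drop 1: I rot3 at col 4 lands with bottom-row=0; cleared 0 line(s) (total 0); column heights now [0 0 0 0 4], max=4
Drop 2: T rot0 at col 2 lands with bottom-row=4; cleared 0 line(s) (total 0); column heights now [0 0 5 6 5], max=6
Drop 3: S rot0 at col 0 lands with bottom-row=4; cleared 1 line(s) (total 1); column heights now [0 5 5 5 4], max=5

Answer: .....
.....
.....
.....
.....
.....
.###.
....#
....#
....#
....#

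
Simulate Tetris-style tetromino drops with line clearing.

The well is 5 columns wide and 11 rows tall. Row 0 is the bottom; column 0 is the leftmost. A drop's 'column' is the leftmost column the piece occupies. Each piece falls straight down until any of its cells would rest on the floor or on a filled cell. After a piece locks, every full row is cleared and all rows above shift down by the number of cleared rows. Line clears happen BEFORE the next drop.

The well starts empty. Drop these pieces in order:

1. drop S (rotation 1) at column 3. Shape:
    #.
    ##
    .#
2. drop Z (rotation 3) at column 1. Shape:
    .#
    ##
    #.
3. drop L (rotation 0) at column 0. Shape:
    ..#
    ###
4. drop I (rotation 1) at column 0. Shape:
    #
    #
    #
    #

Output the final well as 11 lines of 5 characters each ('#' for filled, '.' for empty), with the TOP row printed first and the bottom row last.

Answer: .....
.....
.....
#....
#....
#....
#.#..
###..
..##.
.####
.#..#

Derivation:
Drop 1: S rot1 at col 3 lands with bottom-row=0; cleared 0 line(s) (total 0); column heights now [0 0 0 3 2], max=3
Drop 2: Z rot3 at col 1 lands with bottom-row=0; cleared 0 line(s) (total 0); column heights now [0 2 3 3 2], max=3
Drop 3: L rot0 at col 0 lands with bottom-row=3; cleared 0 line(s) (total 0); column heights now [4 4 5 3 2], max=5
Drop 4: I rot1 at col 0 lands with bottom-row=4; cleared 0 line(s) (total 0); column heights now [8 4 5 3 2], max=8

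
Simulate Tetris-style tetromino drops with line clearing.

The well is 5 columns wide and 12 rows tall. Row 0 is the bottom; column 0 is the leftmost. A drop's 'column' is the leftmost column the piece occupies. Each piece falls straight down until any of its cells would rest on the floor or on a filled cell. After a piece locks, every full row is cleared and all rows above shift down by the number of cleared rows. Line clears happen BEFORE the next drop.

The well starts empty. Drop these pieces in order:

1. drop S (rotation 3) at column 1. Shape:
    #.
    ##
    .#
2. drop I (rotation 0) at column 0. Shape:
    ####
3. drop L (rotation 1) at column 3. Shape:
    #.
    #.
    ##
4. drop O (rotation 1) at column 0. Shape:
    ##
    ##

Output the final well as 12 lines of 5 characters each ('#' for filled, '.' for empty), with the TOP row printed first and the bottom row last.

Answer: .....
.....
.....
.....
.....
...#.
##.#.
##.##
####.
.#...
.##..
..#..

Derivation:
Drop 1: S rot3 at col 1 lands with bottom-row=0; cleared 0 line(s) (total 0); column heights now [0 3 2 0 0], max=3
Drop 2: I rot0 at col 0 lands with bottom-row=3; cleared 0 line(s) (total 0); column heights now [4 4 4 4 0], max=4
Drop 3: L rot1 at col 3 lands with bottom-row=4; cleared 0 line(s) (total 0); column heights now [4 4 4 7 5], max=7
Drop 4: O rot1 at col 0 lands with bottom-row=4; cleared 0 line(s) (total 0); column heights now [6 6 4 7 5], max=7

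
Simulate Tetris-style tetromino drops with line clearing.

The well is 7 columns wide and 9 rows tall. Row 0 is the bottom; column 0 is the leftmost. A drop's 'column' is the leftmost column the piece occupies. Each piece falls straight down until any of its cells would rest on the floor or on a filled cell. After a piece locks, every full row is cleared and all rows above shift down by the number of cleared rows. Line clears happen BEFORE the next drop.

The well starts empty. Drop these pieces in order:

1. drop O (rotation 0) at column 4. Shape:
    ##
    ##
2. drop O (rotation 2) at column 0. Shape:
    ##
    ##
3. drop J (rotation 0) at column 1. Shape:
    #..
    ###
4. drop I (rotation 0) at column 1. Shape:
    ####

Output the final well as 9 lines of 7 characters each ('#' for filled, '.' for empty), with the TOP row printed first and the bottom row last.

Drop 1: O rot0 at col 4 lands with bottom-row=0; cleared 0 line(s) (total 0); column heights now [0 0 0 0 2 2 0], max=2
Drop 2: O rot2 at col 0 lands with bottom-row=0; cleared 0 line(s) (total 0); column heights now [2 2 0 0 2 2 0], max=2
Drop 3: J rot0 at col 1 lands with bottom-row=2; cleared 0 line(s) (total 0); column heights now [2 4 3 3 2 2 0], max=4
Drop 4: I rot0 at col 1 lands with bottom-row=4; cleared 0 line(s) (total 0); column heights now [2 5 5 5 5 2 0], max=5

Answer: .......
.......
.......
.......
.####..
.#.....
.###...
##..##.
##..##.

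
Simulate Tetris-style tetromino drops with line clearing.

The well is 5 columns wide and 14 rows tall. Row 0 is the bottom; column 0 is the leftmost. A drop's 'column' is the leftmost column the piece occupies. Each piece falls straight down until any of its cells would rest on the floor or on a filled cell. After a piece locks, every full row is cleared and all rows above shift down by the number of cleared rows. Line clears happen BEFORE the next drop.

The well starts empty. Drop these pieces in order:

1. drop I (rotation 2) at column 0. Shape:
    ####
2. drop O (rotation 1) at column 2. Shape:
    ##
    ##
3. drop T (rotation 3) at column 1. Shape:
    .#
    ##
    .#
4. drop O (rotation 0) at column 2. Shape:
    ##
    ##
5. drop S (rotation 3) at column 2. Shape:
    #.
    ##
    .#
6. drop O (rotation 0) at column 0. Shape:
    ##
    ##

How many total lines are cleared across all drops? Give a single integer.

Answer: 0

Derivation:
Drop 1: I rot2 at col 0 lands with bottom-row=0; cleared 0 line(s) (total 0); column heights now [1 1 1 1 0], max=1
Drop 2: O rot1 at col 2 lands with bottom-row=1; cleared 0 line(s) (total 0); column heights now [1 1 3 3 0], max=3
Drop 3: T rot3 at col 1 lands with bottom-row=3; cleared 0 line(s) (total 0); column heights now [1 5 6 3 0], max=6
Drop 4: O rot0 at col 2 lands with bottom-row=6; cleared 0 line(s) (total 0); column heights now [1 5 8 8 0], max=8
Drop 5: S rot3 at col 2 lands with bottom-row=8; cleared 0 line(s) (total 0); column heights now [1 5 11 10 0], max=11
Drop 6: O rot0 at col 0 lands with bottom-row=5; cleared 0 line(s) (total 0); column heights now [7 7 11 10 0], max=11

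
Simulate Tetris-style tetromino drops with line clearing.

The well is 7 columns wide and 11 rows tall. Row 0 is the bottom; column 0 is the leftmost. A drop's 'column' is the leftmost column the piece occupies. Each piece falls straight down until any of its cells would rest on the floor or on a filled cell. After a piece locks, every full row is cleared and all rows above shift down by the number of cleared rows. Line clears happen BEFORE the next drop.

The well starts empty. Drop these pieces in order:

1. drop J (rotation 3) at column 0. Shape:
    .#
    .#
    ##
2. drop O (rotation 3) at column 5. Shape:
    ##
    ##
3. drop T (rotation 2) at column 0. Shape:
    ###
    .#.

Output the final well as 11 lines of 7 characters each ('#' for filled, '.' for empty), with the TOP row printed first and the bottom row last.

Drop 1: J rot3 at col 0 lands with bottom-row=0; cleared 0 line(s) (total 0); column heights now [1 3 0 0 0 0 0], max=3
Drop 2: O rot3 at col 5 lands with bottom-row=0; cleared 0 line(s) (total 0); column heights now [1 3 0 0 0 2 2], max=3
Drop 3: T rot2 at col 0 lands with bottom-row=3; cleared 0 line(s) (total 0); column heights now [5 5 5 0 0 2 2], max=5

Answer: .......
.......
.......
.......
.......
.......
###....
.#.....
.#.....
.#...##
##...##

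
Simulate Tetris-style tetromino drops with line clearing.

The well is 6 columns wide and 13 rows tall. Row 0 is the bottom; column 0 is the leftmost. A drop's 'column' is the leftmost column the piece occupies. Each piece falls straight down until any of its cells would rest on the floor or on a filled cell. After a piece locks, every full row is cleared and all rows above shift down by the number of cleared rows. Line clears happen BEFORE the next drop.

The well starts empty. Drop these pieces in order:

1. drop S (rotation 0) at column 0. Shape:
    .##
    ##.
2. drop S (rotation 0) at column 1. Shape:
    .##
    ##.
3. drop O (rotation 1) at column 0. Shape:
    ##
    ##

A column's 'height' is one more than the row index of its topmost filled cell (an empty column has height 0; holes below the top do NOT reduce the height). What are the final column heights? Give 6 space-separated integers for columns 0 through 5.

Drop 1: S rot0 at col 0 lands with bottom-row=0; cleared 0 line(s) (total 0); column heights now [1 2 2 0 0 0], max=2
Drop 2: S rot0 at col 1 lands with bottom-row=2; cleared 0 line(s) (total 0); column heights now [1 3 4 4 0 0], max=4
Drop 3: O rot1 at col 0 lands with bottom-row=3; cleared 0 line(s) (total 0); column heights now [5 5 4 4 0 0], max=5

Answer: 5 5 4 4 0 0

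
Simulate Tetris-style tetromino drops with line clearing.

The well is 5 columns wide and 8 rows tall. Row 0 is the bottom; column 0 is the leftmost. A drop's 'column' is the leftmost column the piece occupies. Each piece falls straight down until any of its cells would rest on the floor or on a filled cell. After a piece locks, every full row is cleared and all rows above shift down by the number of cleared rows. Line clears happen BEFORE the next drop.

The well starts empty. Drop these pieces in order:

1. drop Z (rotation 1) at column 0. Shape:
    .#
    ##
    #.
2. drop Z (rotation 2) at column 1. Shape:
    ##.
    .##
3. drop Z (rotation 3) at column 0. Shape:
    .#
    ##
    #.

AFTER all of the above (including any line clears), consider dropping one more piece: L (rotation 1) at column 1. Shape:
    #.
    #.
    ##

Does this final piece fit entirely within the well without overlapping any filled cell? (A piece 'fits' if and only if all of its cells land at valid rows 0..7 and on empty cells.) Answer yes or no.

Drop 1: Z rot1 at col 0 lands with bottom-row=0; cleared 0 line(s) (total 0); column heights now [2 3 0 0 0], max=3
Drop 2: Z rot2 at col 1 lands with bottom-row=2; cleared 0 line(s) (total 0); column heights now [2 4 4 3 0], max=4
Drop 3: Z rot3 at col 0 lands with bottom-row=3; cleared 0 line(s) (total 0); column heights now [5 6 4 3 0], max=6
Test piece L rot1 at col 1 (width 2): heights before test = [5 6 4 3 0]; fits = False

Answer: no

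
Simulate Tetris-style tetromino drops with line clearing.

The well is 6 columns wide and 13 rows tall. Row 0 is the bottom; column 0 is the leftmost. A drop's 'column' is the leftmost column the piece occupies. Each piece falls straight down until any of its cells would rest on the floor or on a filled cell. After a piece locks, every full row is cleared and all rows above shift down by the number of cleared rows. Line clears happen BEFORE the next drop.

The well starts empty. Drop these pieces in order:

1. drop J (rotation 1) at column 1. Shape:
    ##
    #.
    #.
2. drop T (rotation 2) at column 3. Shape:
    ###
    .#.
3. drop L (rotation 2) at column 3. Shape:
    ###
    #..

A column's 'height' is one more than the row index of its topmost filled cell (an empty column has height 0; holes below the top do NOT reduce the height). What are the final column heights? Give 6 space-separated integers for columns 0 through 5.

Drop 1: J rot1 at col 1 lands with bottom-row=0; cleared 0 line(s) (total 0); column heights now [0 3 3 0 0 0], max=3
Drop 2: T rot2 at col 3 lands with bottom-row=0; cleared 0 line(s) (total 0); column heights now [0 3 3 2 2 2], max=3
Drop 3: L rot2 at col 3 lands with bottom-row=2; cleared 0 line(s) (total 0); column heights now [0 3 3 4 4 4], max=4

Answer: 0 3 3 4 4 4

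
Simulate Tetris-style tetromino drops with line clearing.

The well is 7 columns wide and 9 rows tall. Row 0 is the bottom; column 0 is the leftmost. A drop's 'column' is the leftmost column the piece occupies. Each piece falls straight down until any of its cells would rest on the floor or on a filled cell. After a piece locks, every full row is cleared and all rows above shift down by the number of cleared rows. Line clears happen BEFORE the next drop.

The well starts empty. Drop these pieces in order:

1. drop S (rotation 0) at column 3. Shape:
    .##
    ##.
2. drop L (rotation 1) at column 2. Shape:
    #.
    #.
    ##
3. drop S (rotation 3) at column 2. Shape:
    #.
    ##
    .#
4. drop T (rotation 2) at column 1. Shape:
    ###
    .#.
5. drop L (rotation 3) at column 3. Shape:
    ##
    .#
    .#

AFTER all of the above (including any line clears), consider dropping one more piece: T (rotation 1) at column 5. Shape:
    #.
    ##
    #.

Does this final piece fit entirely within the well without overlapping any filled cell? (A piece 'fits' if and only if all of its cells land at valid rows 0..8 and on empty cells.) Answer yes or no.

Drop 1: S rot0 at col 3 lands with bottom-row=0; cleared 0 line(s) (total 0); column heights now [0 0 0 1 2 2 0], max=2
Drop 2: L rot1 at col 2 lands with bottom-row=1; cleared 0 line(s) (total 0); column heights now [0 0 4 2 2 2 0], max=4
Drop 3: S rot3 at col 2 lands with bottom-row=3; cleared 0 line(s) (total 0); column heights now [0 0 6 5 2 2 0], max=6
Drop 4: T rot2 at col 1 lands with bottom-row=6; cleared 0 line(s) (total 0); column heights now [0 8 8 8 2 2 0], max=8
Drop 5: L rot3 at col 3 lands with bottom-row=6; cleared 0 line(s) (total 0); column heights now [0 8 8 9 9 2 0], max=9
Test piece T rot1 at col 5 (width 2): heights before test = [0 8 8 9 9 2 0]; fits = True

Answer: yes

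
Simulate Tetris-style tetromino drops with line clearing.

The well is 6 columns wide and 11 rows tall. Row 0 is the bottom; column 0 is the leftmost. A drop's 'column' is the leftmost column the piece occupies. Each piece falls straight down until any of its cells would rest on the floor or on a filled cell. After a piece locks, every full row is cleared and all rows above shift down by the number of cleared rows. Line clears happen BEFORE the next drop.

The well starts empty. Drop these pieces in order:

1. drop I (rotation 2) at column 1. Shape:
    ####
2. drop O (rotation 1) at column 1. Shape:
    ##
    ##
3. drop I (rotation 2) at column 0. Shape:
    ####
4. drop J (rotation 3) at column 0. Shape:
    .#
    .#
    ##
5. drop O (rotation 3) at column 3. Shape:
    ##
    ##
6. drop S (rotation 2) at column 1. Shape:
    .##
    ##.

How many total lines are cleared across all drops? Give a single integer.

Drop 1: I rot2 at col 1 lands with bottom-row=0; cleared 0 line(s) (total 0); column heights now [0 1 1 1 1 0], max=1
Drop 2: O rot1 at col 1 lands with bottom-row=1; cleared 0 line(s) (total 0); column heights now [0 3 3 1 1 0], max=3
Drop 3: I rot2 at col 0 lands with bottom-row=3; cleared 0 line(s) (total 0); column heights now [4 4 4 4 1 0], max=4
Drop 4: J rot3 at col 0 lands with bottom-row=4; cleared 0 line(s) (total 0); column heights now [5 7 4 4 1 0], max=7
Drop 5: O rot3 at col 3 lands with bottom-row=4; cleared 0 line(s) (total 0); column heights now [5 7 4 6 6 0], max=7
Drop 6: S rot2 at col 1 lands with bottom-row=7; cleared 0 line(s) (total 0); column heights now [5 8 9 9 6 0], max=9

Answer: 0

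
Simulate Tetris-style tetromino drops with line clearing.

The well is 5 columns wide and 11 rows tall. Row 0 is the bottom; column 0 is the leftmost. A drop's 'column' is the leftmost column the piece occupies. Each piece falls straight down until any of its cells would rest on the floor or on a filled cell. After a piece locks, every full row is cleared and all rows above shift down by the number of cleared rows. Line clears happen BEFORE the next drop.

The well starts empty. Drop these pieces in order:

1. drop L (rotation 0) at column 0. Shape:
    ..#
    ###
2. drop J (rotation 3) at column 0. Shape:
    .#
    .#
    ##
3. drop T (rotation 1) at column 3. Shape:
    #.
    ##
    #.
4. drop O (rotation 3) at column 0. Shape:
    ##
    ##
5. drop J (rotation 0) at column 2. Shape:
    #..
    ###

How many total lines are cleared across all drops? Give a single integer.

Drop 1: L rot0 at col 0 lands with bottom-row=0; cleared 0 line(s) (total 0); column heights now [1 1 2 0 0], max=2
Drop 2: J rot3 at col 0 lands with bottom-row=1; cleared 0 line(s) (total 0); column heights now [2 4 2 0 0], max=4
Drop 3: T rot1 at col 3 lands with bottom-row=0; cleared 1 line(s) (total 1); column heights now [1 3 1 2 0], max=3
Drop 4: O rot3 at col 0 lands with bottom-row=3; cleared 0 line(s) (total 1); column heights now [5 5 1 2 0], max=5
Drop 5: J rot0 at col 2 lands with bottom-row=2; cleared 0 line(s) (total 1); column heights now [5 5 4 3 3], max=5

Answer: 1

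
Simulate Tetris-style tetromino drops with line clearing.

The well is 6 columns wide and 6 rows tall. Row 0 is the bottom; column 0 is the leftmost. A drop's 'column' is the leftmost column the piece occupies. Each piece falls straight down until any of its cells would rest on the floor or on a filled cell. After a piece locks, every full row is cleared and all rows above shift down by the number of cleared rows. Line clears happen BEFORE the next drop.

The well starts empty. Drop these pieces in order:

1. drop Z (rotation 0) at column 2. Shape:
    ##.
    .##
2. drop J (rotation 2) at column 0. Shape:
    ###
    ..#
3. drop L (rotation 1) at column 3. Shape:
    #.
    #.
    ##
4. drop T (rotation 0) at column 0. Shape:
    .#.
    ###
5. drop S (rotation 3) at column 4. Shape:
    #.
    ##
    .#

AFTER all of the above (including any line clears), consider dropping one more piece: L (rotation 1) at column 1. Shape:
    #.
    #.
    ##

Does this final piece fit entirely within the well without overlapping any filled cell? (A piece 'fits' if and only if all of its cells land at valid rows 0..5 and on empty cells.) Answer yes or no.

Drop 1: Z rot0 at col 2 lands with bottom-row=0; cleared 0 line(s) (total 0); column heights now [0 0 2 2 1 0], max=2
Drop 2: J rot2 at col 0 lands with bottom-row=2; cleared 0 line(s) (total 0); column heights now [4 4 4 2 1 0], max=4
Drop 3: L rot1 at col 3 lands with bottom-row=2; cleared 0 line(s) (total 0); column heights now [4 4 4 5 3 0], max=5
Drop 4: T rot0 at col 0 lands with bottom-row=4; cleared 0 line(s) (total 0); column heights now [5 6 5 5 3 0], max=6
Drop 5: S rot3 at col 4 lands with bottom-row=2; cleared 1 line(s) (total 1); column heights now [4 5 4 4 4 3], max=5
Test piece L rot1 at col 1 (width 2): heights before test = [4 5 4 4 4 3]; fits = False

Answer: no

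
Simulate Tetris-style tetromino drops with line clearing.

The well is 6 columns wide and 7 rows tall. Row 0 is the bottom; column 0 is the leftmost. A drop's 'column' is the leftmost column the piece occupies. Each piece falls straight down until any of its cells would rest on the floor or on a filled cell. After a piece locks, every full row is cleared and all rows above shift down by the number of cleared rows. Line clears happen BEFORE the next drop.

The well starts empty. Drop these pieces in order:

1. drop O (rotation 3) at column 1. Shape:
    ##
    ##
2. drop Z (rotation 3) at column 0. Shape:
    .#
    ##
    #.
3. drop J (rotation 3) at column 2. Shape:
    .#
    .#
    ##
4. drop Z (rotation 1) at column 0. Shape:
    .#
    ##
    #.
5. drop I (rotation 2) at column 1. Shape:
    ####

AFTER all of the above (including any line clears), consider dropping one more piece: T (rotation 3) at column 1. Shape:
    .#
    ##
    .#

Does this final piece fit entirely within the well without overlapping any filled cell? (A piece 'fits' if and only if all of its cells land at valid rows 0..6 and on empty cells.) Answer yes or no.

Answer: no

Derivation:
Drop 1: O rot3 at col 1 lands with bottom-row=0; cleared 0 line(s) (total 0); column heights now [0 2 2 0 0 0], max=2
Drop 2: Z rot3 at col 0 lands with bottom-row=1; cleared 0 line(s) (total 0); column heights now [3 4 2 0 0 0], max=4
Drop 3: J rot3 at col 2 lands with bottom-row=2; cleared 0 line(s) (total 0); column heights now [3 4 3 5 0 0], max=5
Drop 4: Z rot1 at col 0 lands with bottom-row=3; cleared 0 line(s) (total 0); column heights now [5 6 3 5 0 0], max=6
Drop 5: I rot2 at col 1 lands with bottom-row=6; cleared 0 line(s) (total 0); column heights now [5 7 7 7 7 0], max=7
Test piece T rot3 at col 1 (width 2): heights before test = [5 7 7 7 7 0]; fits = False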